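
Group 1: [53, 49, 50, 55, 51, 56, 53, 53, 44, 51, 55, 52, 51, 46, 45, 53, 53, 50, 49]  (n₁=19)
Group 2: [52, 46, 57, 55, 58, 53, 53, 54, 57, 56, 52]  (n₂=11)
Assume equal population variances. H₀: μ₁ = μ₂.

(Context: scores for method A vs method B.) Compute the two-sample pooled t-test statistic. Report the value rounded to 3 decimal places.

test statistic = -2.304

x̄₁=51.000, s₁=3.317, n₁=19
x̄₂=53.909, s₂=3.360, n₂=11
s_p² = [18·3.317² + 10·3.360²]/28 = 11.1039
SE = √(s_p²·(1/19+1/11)) = 1.2625
t = (51.000−53.909)/1.2625 = -2.3043
df = 28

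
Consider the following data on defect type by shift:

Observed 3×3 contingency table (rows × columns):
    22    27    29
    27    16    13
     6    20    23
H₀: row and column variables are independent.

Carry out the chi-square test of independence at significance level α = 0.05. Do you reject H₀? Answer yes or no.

Row totals [78, 56, 49], col totals [55, 63, 65], n=183
χ² = (22−23.44)²/23.44 + (27−26.85)²/26.85 + (29−27.70)²/27.70 + (27−16.83)²/16.83 + (16−19.28)²/19.28 + (13−19.89)²/19.89 + (6−14.73)²/14.73 + (20−16.87)²/16.87 + (23−17.40)²/17.40 = 16.7910
df = 4
p-value (upper-tail) = 0.00212
At α=0.05: p < α → reject H₀

reject H₀: yes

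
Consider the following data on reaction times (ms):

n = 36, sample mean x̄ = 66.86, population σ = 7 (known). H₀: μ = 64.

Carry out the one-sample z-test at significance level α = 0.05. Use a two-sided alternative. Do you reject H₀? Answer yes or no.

reject H₀: yes

SE = σ/√n = 7/√36 = 1.1667
z = (x̄−μ₀)/SE = (66.86−64)/1.1667 = 2.4514
p-value (two-sided) = 0.01423
At α=0.05: p < α → reject H₀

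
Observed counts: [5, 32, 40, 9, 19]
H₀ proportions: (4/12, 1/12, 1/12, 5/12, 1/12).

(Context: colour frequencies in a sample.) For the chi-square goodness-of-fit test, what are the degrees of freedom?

df = k − 1 = 5 − 1 = 4

degrees of freedom = 4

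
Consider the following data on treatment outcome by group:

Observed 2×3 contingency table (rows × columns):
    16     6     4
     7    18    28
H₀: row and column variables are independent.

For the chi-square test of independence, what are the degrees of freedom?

df = (r−1)(c−1) = (2−1)·(3−1) = 2

degrees of freedom = 2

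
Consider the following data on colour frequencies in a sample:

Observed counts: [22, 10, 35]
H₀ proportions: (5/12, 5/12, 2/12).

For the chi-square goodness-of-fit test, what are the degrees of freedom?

df = k − 1 = 3 − 1 = 2

degrees of freedom = 2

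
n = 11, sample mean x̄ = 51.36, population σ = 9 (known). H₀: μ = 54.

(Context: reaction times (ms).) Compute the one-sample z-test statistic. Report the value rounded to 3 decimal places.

SE = σ/√n = 9/√11 = 2.7136
z = (x̄−μ₀)/SE = (51.36−54)/2.7136 = -0.9729

test statistic = -0.973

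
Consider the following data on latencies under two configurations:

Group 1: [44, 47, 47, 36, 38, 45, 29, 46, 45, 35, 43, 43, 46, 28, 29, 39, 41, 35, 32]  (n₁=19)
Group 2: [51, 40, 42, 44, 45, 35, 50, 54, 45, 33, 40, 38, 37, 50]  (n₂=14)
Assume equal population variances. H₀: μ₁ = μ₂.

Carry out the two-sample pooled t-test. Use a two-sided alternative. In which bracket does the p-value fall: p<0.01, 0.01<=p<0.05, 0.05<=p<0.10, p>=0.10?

x̄₁=39.368, s₁=6.534, n₁=19
x̄₂=43.143, s₂=6.419, n₂=14
s_p² = [18·6.534² + 13·6.419²]/31 = 42.0689
SE = √(s_p²·(1/19+1/14)) = 2.2845
t = (39.368−43.143)/2.2845 = -1.6522
df = 31
p-value (two-sided) = 0.10859
→ bracket: p>=0.10

p-value bracket: p>=0.10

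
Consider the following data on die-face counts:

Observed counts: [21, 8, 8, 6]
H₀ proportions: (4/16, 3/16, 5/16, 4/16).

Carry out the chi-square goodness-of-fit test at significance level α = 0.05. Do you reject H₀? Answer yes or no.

reject H₀: yes

n = 43; E_i = n·p_i = [10.75, 8.06, 13.44, 10.75]
χ² = (21−10.75)²/10.75 + (8−8.06)²/8.06 + (8−13.44)²/13.44 + (6−10.75)²/10.75 = 14.0729
df = 3
p-value (upper-tail) = 0.00281
At α=0.05: p < α → reject H₀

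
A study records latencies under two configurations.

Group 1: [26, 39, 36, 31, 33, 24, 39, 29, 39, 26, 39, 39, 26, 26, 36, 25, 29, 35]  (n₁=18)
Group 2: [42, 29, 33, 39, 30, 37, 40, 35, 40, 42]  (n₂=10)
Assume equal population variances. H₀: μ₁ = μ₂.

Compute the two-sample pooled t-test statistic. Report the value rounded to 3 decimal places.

test statistic = -2.168

x̄₁=32.056, s₁=5.755, n₁=18
x̄₂=36.700, s₂=4.762, n₂=10
s_p² = [17·5.755² + 9·4.762²]/26 = 29.5017
SE = √(s_p²·(1/18+1/10)) = 2.1422
t = (32.056−36.700)/2.1422 = -2.1680
df = 26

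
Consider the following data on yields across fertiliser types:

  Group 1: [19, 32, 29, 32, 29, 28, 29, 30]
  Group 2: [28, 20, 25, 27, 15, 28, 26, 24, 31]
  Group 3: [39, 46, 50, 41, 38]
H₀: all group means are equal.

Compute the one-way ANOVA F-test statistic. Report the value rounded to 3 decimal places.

Group means [28.50, 24.89, 42.80], grand mean 30.273
SSB = Σnᵢ(x̄ᵢ−x̄)² = 1070.675; SSW = ΣΣ(x−x̄ᵢ)² = 405.689
MSB = 1070.675/2 = 535.3374; MSW = 405.689/19 = 21.3520
F = MSB/MSW = 25.0719
df = (2, 19)

test statistic = 25.072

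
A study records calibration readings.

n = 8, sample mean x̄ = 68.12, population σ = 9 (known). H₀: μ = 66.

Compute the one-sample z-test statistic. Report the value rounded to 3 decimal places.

SE = σ/√n = 9/√8 = 3.1820
z = (x̄−μ₀)/SE = (68.12−66)/3.1820 = 0.6663

test statistic = 0.666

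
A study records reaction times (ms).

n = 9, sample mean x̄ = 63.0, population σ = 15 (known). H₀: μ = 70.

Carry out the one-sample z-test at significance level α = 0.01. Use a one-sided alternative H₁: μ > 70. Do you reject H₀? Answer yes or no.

reject H₀: no

SE = σ/√n = 15/√9 = 5.0000
z = (x̄−μ₀)/SE = (63.0−70)/5.0000 = -1.4000
p-value (one-sided, H₁ greater) = 0.91924
At α=0.01: p ≥ α → fail to reject H₀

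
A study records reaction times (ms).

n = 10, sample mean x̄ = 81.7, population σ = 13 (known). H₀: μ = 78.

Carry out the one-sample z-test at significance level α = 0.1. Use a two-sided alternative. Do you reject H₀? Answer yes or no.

SE = σ/√n = 13/√10 = 4.1110
z = (x̄−μ₀)/SE = (81.7−78)/4.1110 = 0.9000
p-value (two-sided) = 0.36810
At α=0.1: p ≥ α → fail to reject H₀

reject H₀: no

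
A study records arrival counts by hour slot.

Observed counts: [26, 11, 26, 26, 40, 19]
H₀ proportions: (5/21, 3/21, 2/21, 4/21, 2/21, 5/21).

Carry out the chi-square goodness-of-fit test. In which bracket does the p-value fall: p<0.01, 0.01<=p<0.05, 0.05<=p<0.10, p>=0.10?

p-value bracket: p<0.01

n = 148; E_i = n·p_i = [35.24, 21.14, 14.10, 28.19, 14.10, 35.24]
χ² = (26−35.24)²/35.24 + (11−21.14)²/21.14 + (26−14.10)²/14.10 + (26−28.19)²/28.19 + (40−14.10)²/14.10 + (19−35.24)²/35.24 = 72.6041
df = 5
p-value (upper-tail) = 0.00000
→ bracket: p<0.01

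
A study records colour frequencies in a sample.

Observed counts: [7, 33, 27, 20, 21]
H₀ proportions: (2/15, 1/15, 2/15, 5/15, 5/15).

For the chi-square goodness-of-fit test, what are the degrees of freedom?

df = k − 1 = 5 − 1 = 4

degrees of freedom = 4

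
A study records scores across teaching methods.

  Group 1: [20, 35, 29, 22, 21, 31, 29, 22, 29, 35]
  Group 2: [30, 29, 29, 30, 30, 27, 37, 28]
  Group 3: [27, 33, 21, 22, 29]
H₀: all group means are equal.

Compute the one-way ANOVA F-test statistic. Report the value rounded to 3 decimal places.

test statistic = 1.095

Group means [27.30, 30.00, 26.40], grand mean 28.043
SSB = Σnᵢ(x̄ᵢ−x̄)² = 49.657; SSW = ΣΣ(x−x̄ᵢ)² = 453.300
MSB = 49.657/2 = 24.8283; MSW = 453.300/20 = 22.6650
F = MSB/MSW = 1.0954
df = (2, 20)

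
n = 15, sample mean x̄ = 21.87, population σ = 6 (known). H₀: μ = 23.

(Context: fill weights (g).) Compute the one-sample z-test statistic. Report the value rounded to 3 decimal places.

SE = σ/√n = 6/√15 = 1.5492
z = (x̄−μ₀)/SE = (21.87−23)/1.5492 = -0.7294

test statistic = -0.729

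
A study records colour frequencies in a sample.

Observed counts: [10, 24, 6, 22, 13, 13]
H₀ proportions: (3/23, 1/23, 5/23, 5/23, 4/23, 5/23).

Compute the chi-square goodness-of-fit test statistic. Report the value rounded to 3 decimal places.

test statistic = 118.316

n = 88; E_i = n·p_i = [11.48, 3.83, 19.13, 19.13, 15.30, 19.13]
χ² = (10−11.48)²/11.48 + (24−3.83)²/3.83 + (6−19.13)²/19.13 + (22−19.13)²/19.13 + (13−15.30)²/15.30 + (13−19.13)²/19.13 = 118.3161
df = 5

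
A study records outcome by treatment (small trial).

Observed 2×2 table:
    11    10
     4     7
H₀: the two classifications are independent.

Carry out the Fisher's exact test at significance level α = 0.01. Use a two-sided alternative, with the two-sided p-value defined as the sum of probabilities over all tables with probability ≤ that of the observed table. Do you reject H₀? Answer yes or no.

reject H₀: no

Margins: r₁=21, r₂=11, c₁=15, c₂=17, n=32
p_obs = C(21,11)·C(11,4)/C(32,15); sum pmf over tables with pmf ≤ p_obs
p-value (two-sided) = 0.47191
At α=0.01: p ≥ α → fail to reject H₀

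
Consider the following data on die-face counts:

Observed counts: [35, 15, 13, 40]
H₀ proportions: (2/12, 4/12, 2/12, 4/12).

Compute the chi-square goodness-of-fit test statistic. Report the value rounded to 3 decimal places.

test statistic = 31.359

n = 103; E_i = n·p_i = [17.17, 34.33, 17.17, 34.33]
χ² = (35−17.17)²/17.17 + (15−34.33)²/34.33 + (13−17.17)²/17.17 + (40−34.33)²/34.33 = 31.3592
df = 3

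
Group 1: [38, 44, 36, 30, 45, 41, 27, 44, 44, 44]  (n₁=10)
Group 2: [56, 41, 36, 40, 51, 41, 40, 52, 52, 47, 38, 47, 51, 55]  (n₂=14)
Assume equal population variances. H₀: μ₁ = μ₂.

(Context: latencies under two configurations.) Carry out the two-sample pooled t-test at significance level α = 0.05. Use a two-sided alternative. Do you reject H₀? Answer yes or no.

reject H₀: yes

x̄₁=39.300, s₁=6.447, n₁=10
x̄₂=46.214, s₂=6.739, n₂=14
s_p² = [9·6.447² + 13·6.739²]/22 = 43.8390
SE = √(s_p²·(1/10+1/14)) = 2.7414
t = (39.300−46.214)/2.7414 = -2.5222
df = 22
p-value (two-sided) = 0.01940
At α=0.05: p < α → reject H₀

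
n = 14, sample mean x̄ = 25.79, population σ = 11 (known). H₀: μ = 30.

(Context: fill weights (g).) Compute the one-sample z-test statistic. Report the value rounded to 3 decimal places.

test statistic = -1.432

SE = σ/√n = 11/√14 = 2.9399
z = (x̄−μ₀)/SE = (25.79−30)/2.9399 = -1.4320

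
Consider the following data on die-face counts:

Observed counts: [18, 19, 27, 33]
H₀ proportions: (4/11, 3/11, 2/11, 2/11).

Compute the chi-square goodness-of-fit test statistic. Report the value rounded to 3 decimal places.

test statistic = 28.914

n = 97; E_i = n·p_i = [35.27, 26.45, 17.64, 17.64]
χ² = (18−35.27)²/35.27 + (19−26.45)²/26.45 + (27−17.64)²/17.64 + (33−17.64)²/17.64 = 28.9141
df = 3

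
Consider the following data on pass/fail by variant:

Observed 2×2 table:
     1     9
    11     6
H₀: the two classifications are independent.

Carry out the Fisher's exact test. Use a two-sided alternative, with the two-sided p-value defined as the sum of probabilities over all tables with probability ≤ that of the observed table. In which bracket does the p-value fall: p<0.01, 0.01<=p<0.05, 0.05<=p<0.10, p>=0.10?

p-value bracket: 0.01<=p<0.05

Margins: r₁=10, r₂=17, c₁=12, c₂=15, n=27
p_obs = C(10,1)·C(17,11)/C(27,12); sum pmf over tables with pmf ≤ p_obs
p-value (two-sided) = 0.01404
→ bracket: 0.01<=p<0.05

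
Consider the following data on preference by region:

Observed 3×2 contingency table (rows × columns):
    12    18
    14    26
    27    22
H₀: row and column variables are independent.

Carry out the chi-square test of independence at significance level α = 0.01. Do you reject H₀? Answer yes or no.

reject H₀: no

Row totals [30, 40, 49], col totals [53, 66], n=119
χ² = (12−13.36)²/13.36 + (18−16.64)²/16.64 + (14−17.82)²/17.82 + (26−22.18)²/22.18 + (27−21.82)²/21.82 + (22−27.18)²/27.18 = 3.9370
df = 2
p-value (upper-tail) = 0.13966
At α=0.01: p ≥ α → fail to reject H₀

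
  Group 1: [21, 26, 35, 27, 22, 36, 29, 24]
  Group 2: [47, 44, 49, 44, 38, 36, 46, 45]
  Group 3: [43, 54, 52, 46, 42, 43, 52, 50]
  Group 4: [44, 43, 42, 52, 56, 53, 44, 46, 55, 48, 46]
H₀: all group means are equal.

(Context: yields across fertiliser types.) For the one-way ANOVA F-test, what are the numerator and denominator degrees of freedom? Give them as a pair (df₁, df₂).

degrees of freedom = [3, 31]

k = 4 groups, N = 35 total
df = (k−1, N−k) = (4−1, 35−4) = (3, 31)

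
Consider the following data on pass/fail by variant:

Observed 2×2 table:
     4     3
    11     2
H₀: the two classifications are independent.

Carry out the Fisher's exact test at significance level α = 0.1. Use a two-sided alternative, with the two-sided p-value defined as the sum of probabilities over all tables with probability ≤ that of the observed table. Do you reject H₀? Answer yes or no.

Margins: r₁=7, r₂=13, c₁=15, c₂=5, n=20
p_obs = C(7,4)·C(13,11)/C(20,15); sum pmf over tables with pmf ≤ p_obs
p-value (two-sided) = 0.28980
At α=0.1: p ≥ α → fail to reject H₀

reject H₀: no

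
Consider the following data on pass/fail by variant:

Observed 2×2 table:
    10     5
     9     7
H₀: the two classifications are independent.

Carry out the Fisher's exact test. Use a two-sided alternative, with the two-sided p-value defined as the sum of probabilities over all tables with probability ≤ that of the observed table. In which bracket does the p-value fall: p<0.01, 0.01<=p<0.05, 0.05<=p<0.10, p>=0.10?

Margins: r₁=15, r₂=16, c₁=19, c₂=12, n=31
p_obs = C(15,10)·C(16,9)/C(31,19); sum pmf over tables with pmf ≤ p_obs
p-value (two-sided) = 0.71599
→ bracket: p>=0.10

p-value bracket: p>=0.10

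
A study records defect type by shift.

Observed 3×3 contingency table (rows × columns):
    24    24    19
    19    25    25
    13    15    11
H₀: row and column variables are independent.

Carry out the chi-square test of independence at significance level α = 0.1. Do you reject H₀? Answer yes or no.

reject H₀: no

Row totals [67, 69, 39], col totals [56, 64, 55], n=175
χ² = (24−21.44)²/21.44 + (24−24.50)²/24.50 + (19−21.06)²/21.06 + (19−22.08)²/22.08 + (25−25.23)²/25.23 + (25−21.69)²/21.69 + (13−12.48)²/12.48 + (15−14.26)²/14.26 + (11−12.26)²/12.26 = 1.6440
df = 4
p-value (upper-tail) = 0.80086
At α=0.1: p ≥ α → fail to reject H₀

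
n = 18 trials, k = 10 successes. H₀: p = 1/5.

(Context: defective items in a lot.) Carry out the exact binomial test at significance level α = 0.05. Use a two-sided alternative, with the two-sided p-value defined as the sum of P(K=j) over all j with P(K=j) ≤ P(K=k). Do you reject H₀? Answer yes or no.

Exact binomial: n=18, k=10, p₀=1/5=0.2000
P(X=j) = C(n,j)·p₀^j·(1−p₀)^(n−j); p = Σ P(X=j) over j with P(X=j) ≤ P(X=10)
p-value (two-sided) = 0.00091
At α=0.05: p < α → reject H₀

reject H₀: yes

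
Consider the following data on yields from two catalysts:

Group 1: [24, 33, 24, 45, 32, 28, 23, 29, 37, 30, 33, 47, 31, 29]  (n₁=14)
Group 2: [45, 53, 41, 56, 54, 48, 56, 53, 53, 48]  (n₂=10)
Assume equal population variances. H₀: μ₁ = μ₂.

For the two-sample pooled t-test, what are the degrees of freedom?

degrees of freedom = 22

df = n₁ + n₂ − 2 = 14 + 10 − 2 = 22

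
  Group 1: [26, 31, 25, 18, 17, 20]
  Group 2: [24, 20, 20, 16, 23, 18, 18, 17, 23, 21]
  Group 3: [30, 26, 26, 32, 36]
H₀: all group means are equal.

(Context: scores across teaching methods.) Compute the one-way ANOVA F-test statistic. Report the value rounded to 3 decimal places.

test statistic = 10.493

Group means [22.83, 20.00, 30.00], grand mean 23.190
SSB = Σnᵢ(x̄ᵢ−x̄)² = 334.405; SSW = ΣΣ(x−x̄ᵢ)² = 286.833
MSB = 334.405/2 = 167.2024; MSW = 286.833/18 = 15.9352
F = MSB/MSW = 10.4927
df = (2, 18)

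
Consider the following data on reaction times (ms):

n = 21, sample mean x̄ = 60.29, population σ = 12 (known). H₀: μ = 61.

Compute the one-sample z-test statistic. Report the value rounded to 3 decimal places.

test statistic = -0.271

SE = σ/√n = 12/√21 = 2.6186
z = (x̄−μ₀)/SE = (60.29−61)/2.6186 = -0.2711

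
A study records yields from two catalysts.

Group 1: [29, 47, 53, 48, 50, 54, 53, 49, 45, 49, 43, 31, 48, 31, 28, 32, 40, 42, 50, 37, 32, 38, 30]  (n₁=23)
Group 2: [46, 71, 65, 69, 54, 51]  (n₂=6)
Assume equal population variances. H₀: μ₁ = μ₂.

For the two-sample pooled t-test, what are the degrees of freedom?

df = n₁ + n₂ − 2 = 23 + 6 − 2 = 27

degrees of freedom = 27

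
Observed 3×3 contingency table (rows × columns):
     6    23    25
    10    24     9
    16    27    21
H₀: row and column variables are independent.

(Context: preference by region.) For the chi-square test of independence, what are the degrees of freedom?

df = (r−1)(c−1) = (3−1)·(3−1) = 4

degrees of freedom = 4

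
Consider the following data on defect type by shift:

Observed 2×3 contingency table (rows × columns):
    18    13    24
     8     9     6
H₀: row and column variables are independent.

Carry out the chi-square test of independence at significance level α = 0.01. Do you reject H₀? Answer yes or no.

reject H₀: no

Row totals [55, 23], col totals [26, 22, 30], n=78
χ² = (18−18.33)²/18.33 + (13−15.51)²/15.51 + (24−21.15)²/21.15 + (8−7.67)²/7.67 + (9−6.49)²/6.49 + (6−8.85)²/8.85 = 2.6996
df = 2
p-value (upper-tail) = 0.25929
At α=0.01: p ≥ α → fail to reject H₀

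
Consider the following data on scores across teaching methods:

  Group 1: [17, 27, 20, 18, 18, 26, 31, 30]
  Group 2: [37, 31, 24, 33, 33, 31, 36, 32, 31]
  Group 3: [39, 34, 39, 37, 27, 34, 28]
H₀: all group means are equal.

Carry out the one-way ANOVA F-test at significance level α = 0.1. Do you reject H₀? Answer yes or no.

reject H₀: yes

Group means [23.38, 32.00, 34.00], grand mean 29.708
SSB = Σnᵢ(x̄ᵢ−x̄)² = 497.083; SSW = ΣΣ(x−x̄ᵢ)² = 485.875
MSB = 497.083/2 = 248.5417; MSW = 485.875/21 = 23.1369
F = MSB/MSW = 10.7422
df = (2, 21)
p-value (upper-tail) = 0.00061
At α=0.1: p < α → reject H₀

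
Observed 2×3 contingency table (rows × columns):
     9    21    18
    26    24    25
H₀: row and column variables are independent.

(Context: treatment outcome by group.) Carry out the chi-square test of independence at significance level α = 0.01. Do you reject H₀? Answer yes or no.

reject H₀: no

Row totals [48, 75], col totals [35, 45, 43], n=123
χ² = (9−13.66)²/13.66 + (21−17.56)²/17.56 + (18−16.78)²/16.78 + (26−21.34)²/21.34 + (24−27.44)²/27.44 + (25−26.22)²/26.22 = 3.8556
df = 2
p-value (upper-tail) = 0.14547
At α=0.01: p ≥ α → fail to reject H₀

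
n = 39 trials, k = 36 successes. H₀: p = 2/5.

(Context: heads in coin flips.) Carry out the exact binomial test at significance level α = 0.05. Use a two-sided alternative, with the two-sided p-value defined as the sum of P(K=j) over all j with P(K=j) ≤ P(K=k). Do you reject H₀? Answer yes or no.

Exact binomial: n=39, k=36, p₀=2/5=0.4000
P(X=j) = C(n,j)·p₀^j·(1−p₀)^(n−j); p = Σ P(X=j) over j with P(X=j) ≤ P(X=36)
p-value (two-sided) = 0.00000
At α=0.05: p < α → reject H₀

reject H₀: yes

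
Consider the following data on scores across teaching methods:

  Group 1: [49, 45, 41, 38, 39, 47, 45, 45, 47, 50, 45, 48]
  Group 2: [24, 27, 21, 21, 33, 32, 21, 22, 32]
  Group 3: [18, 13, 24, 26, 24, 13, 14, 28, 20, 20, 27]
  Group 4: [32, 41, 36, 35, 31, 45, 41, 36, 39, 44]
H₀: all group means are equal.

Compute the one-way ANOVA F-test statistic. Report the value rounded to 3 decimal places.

test statistic = 57.790

Group means [44.92, 25.89, 20.64, 38.00], grand mean 32.833
SSB = Σnᵢ(x̄ᵢ−x̄)² = 4089.482; SSW = ΣΣ(x−x̄ᵢ)² = 896.351
MSB = 4089.482/3 = 1363.1608; MSW = 896.351/38 = 23.5882
F = MSB/MSW = 57.7900
df = (3, 38)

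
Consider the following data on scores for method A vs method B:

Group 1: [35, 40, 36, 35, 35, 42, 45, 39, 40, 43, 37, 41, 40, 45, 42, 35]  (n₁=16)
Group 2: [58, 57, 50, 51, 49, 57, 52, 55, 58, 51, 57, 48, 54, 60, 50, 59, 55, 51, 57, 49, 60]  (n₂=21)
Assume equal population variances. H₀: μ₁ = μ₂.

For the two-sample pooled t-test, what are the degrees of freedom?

degrees of freedom = 35

df = n₁ + n₂ − 2 = 16 + 21 − 2 = 35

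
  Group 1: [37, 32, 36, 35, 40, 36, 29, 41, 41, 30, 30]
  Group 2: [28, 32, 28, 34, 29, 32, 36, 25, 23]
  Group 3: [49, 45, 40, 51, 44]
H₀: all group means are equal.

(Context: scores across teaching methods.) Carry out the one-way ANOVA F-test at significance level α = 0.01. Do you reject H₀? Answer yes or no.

reject H₀: yes

Group means [35.18, 29.67, 45.80], grand mean 35.320
SSB = Σnᵢ(x̄ᵢ−x̄)² = 837.004; SSW = ΣΣ(x−x̄ᵢ)² = 414.436
MSB = 837.004/2 = 418.5018; MSW = 414.436/22 = 18.8380
F = MSB/MSW = 22.2158
df = (2, 22)
p-value (upper-tail) = 0.00001
At α=0.01: p < α → reject H₀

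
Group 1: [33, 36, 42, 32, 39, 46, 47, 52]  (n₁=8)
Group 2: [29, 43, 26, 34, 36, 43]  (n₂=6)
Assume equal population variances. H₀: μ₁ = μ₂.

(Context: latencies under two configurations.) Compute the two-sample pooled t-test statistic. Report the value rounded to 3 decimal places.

test statistic = 1.490

x̄₁=40.875, s₁=7.140, n₁=8
x̄₂=35.167, s₂=7.026, n₂=6
s_p² = [7·7.140² + 5·7.026²]/12 = 50.3090
SE = √(s_p²·(1/8+1/6)) = 3.8306
t = (40.875−35.167)/3.8306 = 1.4902
df = 12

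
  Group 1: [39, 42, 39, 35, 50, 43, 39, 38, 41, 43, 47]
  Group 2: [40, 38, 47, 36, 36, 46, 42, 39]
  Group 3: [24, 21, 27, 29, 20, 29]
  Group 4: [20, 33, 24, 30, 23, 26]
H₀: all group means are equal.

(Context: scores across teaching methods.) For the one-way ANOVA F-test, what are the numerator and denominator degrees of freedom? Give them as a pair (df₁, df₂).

k = 4 groups, N = 31 total
df = (k−1, N−k) = (4−1, 31−4) = (3, 27)

degrees of freedom = [3, 27]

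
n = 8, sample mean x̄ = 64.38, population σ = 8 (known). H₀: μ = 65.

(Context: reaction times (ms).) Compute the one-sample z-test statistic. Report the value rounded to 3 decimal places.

test statistic = -0.219

SE = σ/√n = 8/√8 = 2.8284
z = (x̄−μ₀)/SE = (64.38−65)/2.8284 = -0.2192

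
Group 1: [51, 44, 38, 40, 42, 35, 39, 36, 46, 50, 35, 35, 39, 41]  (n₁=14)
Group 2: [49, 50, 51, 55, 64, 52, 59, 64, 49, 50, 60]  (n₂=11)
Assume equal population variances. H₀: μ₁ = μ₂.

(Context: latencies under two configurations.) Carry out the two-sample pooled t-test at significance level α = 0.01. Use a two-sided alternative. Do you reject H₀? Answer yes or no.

reject H₀: yes

x̄₁=40.786, s₁=5.309, n₁=14
x̄₂=54.818, s₂=5.913, n₂=11
s_p² = [13·5.309² + 10·5.913²]/23 = 31.1302
SE = √(s_p²·(1/14+1/11)) = 2.2480
t = (40.786−54.818)/2.2480 = -6.2421
df = 23
p-value (two-sided) = 0.00000
At α=0.01: p < α → reject H₀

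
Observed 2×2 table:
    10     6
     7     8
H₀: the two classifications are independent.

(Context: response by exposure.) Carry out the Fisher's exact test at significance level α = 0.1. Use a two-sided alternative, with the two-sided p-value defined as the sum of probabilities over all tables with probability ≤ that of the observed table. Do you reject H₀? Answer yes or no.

reject H₀: no

Margins: r₁=16, r₂=15, c₁=17, c₂=14, n=31
p_obs = C(16,10)·C(15,7)/C(31,17); sum pmf over tables with pmf ≤ p_obs
p-value (two-sided) = 0.47949
At α=0.1: p ≥ α → fail to reject H₀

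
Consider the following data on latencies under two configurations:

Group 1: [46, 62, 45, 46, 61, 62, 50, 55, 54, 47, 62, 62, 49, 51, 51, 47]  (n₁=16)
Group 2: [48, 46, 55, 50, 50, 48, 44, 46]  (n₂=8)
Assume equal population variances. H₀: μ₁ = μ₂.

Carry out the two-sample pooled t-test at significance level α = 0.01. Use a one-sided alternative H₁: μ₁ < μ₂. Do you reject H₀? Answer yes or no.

x̄₁=53.125, s₁=6.632, n₁=16
x̄₂=48.375, s₂=3.378, n₂=8
s_p² = [15·6.632² + 7·3.378²]/22 = 33.6193
SE = √(s_p²·(1/16+1/8)) = 2.5107
t = (53.125−48.375)/2.5107 = 1.8919
df = 22
p-value (one-sided, H₁ less) = 0.96413
At α=0.01: p ≥ α → fail to reject H₀

reject H₀: no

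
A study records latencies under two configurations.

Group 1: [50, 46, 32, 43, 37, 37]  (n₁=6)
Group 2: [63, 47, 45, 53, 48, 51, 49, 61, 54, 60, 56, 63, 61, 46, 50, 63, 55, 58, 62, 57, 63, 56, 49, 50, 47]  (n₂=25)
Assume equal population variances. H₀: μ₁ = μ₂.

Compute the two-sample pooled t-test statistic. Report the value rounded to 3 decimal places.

x̄₁=40.833, s₁=6.676, n₁=6
x̄₂=54.680, s₂=6.176, n₂=25
s_p² = [5·6.676² + 24·6.176²]/29 = 39.2508
SE = √(s_p²·(1/6+1/25)) = 2.8481
t = (40.833−54.680)/2.8481 = -4.8617
df = 29

test statistic = -4.862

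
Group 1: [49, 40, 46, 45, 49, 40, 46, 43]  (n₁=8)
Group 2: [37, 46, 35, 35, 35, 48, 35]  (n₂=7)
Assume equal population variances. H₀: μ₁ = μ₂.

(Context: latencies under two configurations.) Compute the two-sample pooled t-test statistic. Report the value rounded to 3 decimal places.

x̄₁=44.750, s₁=3.536, n₁=8
x̄₂=38.714, s₂=5.736, n₂=7
s_p² = [7·3.536² + 6·5.736²]/13 = 21.9176
SE = √(s_p²·(1/8+1/7)) = 2.4230
t = (44.750−38.714)/2.4230 = 2.4910
df = 13

test statistic = 2.491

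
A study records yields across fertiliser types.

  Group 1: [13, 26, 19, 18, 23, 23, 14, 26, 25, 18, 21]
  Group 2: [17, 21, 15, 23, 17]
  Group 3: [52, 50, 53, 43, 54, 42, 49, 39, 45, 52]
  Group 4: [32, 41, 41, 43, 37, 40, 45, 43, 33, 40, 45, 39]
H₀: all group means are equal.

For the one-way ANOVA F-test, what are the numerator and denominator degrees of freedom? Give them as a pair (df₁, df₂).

degrees of freedom = [3, 34]

k = 4 groups, N = 38 total
df = (k−1, N−k) = (4−1, 38−4) = (3, 34)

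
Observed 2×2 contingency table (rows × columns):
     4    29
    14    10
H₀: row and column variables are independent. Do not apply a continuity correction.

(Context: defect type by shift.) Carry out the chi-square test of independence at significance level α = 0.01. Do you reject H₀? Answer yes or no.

reject H₀: yes

Row totals [33, 24], col totals [18, 39], n=57
χ² = (4−10.42)²/10.42 + (29−22.58)²/22.58 + (14−7.58)²/7.58 + (10−16.42)²/16.42 = 13.7333
df = 1
p-value (upper-tail) = 0.00021
At α=0.01: p < α → reject H₀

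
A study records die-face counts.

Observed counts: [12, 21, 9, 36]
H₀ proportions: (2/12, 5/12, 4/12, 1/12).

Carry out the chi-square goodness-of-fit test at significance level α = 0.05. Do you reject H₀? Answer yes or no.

n = 78; E_i = n·p_i = [13.00, 32.50, 26.00, 6.50]
χ² = (12−13.00)²/13.00 + (21−32.50)²/32.50 + (9−26.00)²/26.00 + (36−6.50)²/6.50 = 149.1462
df = 3
p-value (upper-tail) = 0.00000
At α=0.05: p < α → reject H₀

reject H₀: yes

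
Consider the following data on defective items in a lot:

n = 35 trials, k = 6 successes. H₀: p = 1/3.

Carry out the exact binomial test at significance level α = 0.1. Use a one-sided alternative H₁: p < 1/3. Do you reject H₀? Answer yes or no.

Exact binomial: n=35, k=6, p₀=1/3=0.3333
P(X≤6) from Σ C(n,i)·p₀^i·(1−p₀)^(n−i)
p-value (one-sided, H₁ less) = 0.02731
At α=0.1: p < α → reject H₀

reject H₀: yes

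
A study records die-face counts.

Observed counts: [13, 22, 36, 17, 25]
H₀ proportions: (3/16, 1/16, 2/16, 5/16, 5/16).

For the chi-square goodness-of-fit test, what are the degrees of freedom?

df = k − 1 = 5 − 1 = 4

degrees of freedom = 4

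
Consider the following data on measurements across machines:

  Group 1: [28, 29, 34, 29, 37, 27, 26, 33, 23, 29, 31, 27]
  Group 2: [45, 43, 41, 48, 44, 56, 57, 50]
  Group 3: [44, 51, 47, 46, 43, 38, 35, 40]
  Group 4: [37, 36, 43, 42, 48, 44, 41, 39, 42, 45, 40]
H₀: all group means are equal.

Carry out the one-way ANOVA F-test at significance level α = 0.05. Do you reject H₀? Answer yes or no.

Group means [29.42, 48.00, 43.00, 41.55], grand mean 39.436
SSB = Σnᵢ(x̄ᵢ−x̄)² = 1941.946; SSW = ΣΣ(x−x̄ᵢ)² = 719.644
MSB = 1941.946/3 = 647.3153; MSW = 719.644/35 = 20.5613
F = MSB/MSW = 31.4823
df = (3, 35)
p-value (upper-tail) = 0.00000
At α=0.05: p < α → reject H₀

reject H₀: yes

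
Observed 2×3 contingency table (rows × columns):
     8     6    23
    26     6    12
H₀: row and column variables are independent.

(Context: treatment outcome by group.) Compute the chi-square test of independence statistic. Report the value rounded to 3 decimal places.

Row totals [37, 44], col totals [34, 12, 35], n=81
χ² = (8−15.53)²/15.53 + (6−5.48)²/5.48 + (23−15.99)²/15.99 + (26−18.47)²/18.47 + (6−6.52)²/6.52 + (12−19.01)²/19.01 = 12.4748
df = 2

test statistic = 12.475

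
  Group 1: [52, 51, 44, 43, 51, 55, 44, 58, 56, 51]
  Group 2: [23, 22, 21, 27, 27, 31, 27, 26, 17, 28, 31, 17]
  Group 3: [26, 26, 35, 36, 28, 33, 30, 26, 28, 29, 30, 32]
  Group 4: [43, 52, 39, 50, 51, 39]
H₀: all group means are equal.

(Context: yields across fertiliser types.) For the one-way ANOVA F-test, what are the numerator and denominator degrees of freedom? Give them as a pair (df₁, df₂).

k = 4 groups, N = 40 total
df = (k−1, N−k) = (4−1, 40−4) = (3, 36)

degrees of freedom = [3, 36]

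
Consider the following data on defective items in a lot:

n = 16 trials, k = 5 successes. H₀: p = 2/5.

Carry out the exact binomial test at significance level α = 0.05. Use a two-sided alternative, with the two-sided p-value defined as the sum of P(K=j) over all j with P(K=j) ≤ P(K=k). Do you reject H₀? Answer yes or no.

reject H₀: no

Exact binomial: n=16, k=5, p₀=2/5=0.4000
P(X=j) = C(n,j)·p₀^j·(1−p₀)^(n−j); p = Σ P(X=j) over j with P(X=j) ≤ P(X=5)
p-value (two-sided) = 0.61278
At α=0.05: p ≥ α → fail to reject H₀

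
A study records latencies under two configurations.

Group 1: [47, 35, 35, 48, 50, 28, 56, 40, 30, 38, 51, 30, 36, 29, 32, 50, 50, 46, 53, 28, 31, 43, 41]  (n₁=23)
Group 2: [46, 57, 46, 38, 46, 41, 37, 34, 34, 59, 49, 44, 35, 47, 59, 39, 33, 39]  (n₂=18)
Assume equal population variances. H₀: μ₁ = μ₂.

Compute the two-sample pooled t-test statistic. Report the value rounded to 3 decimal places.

test statistic = -1.151

x̄₁=40.304, s₁=9.113, n₁=23
x̄₂=43.500, s₂=8.424, n₂=18
s_p² = [22·9.113² + 17·8.424²]/39 = 77.7787
SE = √(s_p²·(1/23+1/18)) = 2.7754
t = (40.304−43.500)/2.7754 = -1.1514
df = 39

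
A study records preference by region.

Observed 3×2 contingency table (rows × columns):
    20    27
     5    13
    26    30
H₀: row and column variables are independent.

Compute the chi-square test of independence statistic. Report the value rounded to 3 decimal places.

Row totals [47, 18, 56], col totals [51, 70], n=121
χ² = (20−19.81)²/19.81 + (27−27.19)²/27.19 + (5−7.59)²/7.59 + (13−10.41)²/10.41 + (26−23.60)²/23.60 + (30−32.40)²/32.40 = 1.9484
df = 2

test statistic = 1.948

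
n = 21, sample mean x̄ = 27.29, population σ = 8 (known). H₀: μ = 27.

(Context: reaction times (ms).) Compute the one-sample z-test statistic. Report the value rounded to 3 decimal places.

test statistic = 0.166

SE = σ/√n = 8/√21 = 1.7457
z = (x̄−μ₀)/SE = (27.29−27)/1.7457 = 0.1661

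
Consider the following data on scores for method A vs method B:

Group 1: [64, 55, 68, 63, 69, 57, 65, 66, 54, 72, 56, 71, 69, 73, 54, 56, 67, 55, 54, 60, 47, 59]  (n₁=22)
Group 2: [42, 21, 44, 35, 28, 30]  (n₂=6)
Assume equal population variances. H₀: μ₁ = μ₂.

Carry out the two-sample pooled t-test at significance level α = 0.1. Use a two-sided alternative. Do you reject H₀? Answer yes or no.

reject H₀: yes

x̄₁=61.545, s₁=7.275, n₁=22
x̄₂=33.333, s₂=8.756, n₂=6
s_p² = [21·7.275² + 5·8.756²]/26 = 57.4918
SE = √(s_p²·(1/22+1/6)) = 3.4922
t = (61.545−33.333)/3.4922 = 8.0787
df = 26
p-value (two-sided) = 0.00000
At α=0.1: p < α → reject H₀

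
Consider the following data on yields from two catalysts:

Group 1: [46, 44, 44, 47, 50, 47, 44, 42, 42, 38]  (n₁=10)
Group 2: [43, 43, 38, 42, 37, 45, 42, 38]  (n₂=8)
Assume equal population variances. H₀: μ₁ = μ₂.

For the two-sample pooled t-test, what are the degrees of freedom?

df = n₁ + n₂ − 2 = 10 + 8 − 2 = 16

degrees of freedom = 16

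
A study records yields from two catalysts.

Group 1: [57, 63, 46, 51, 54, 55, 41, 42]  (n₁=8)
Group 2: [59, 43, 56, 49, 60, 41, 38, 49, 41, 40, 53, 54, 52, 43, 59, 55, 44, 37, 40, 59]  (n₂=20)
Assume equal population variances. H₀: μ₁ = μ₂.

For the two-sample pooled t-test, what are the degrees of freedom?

degrees of freedom = 26

df = n₁ + n₂ − 2 = 8 + 20 − 2 = 26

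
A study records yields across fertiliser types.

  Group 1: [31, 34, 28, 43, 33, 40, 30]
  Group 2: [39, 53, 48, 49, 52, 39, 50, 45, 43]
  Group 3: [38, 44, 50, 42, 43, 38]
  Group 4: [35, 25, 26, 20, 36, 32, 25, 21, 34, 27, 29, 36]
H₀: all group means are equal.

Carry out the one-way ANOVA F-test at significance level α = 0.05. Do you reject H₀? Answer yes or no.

Group means [34.14, 46.44, 42.50, 28.83], grand mean 37.000
SSB = Σnᵢ(x̄ᵢ−x̄)² = 1841.754; SSW = ΣΣ(x−x̄ᵢ)² = 856.246
MSB = 1841.754/3 = 613.9180; MSW = 856.246/30 = 28.5415
F = MSB/MSW = 21.5096
df = (3, 30)
p-value (upper-tail) = 0.00000
At α=0.05: p < α → reject H₀

reject H₀: yes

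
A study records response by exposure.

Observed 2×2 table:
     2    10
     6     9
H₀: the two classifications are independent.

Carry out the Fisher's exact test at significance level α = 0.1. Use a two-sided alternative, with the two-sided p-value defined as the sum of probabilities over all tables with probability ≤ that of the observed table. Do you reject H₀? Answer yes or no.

reject H₀: no

Margins: r₁=12, r₂=15, c₁=8, c₂=19, n=27
p_obs = C(12,2)·C(15,6)/C(27,8); sum pmf over tables with pmf ≤ p_obs
p-value (two-sided) = 0.23575
At α=0.1: p ≥ α → fail to reject H₀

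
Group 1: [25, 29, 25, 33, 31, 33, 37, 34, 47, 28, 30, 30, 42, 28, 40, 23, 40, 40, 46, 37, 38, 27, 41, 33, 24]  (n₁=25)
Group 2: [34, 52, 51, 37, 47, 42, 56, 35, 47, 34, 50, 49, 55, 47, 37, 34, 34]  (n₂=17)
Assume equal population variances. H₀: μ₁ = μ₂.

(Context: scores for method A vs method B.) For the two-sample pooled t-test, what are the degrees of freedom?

df = n₁ + n₂ − 2 = 25 + 17 − 2 = 40

degrees of freedom = 40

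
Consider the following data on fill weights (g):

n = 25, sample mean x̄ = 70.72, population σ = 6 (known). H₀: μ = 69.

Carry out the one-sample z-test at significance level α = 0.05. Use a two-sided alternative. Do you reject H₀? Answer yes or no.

SE = σ/√n = 6/√25 = 1.2000
z = (x̄−μ₀)/SE = (70.72−69)/1.2000 = 1.4333
p-value (two-sided) = 0.15176
At α=0.05: p ≥ α → fail to reject H₀

reject H₀: no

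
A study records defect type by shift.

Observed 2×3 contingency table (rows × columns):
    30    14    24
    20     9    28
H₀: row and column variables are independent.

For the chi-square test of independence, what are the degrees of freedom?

df = (r−1)(c−1) = (2−1)·(3−1) = 2

degrees of freedom = 2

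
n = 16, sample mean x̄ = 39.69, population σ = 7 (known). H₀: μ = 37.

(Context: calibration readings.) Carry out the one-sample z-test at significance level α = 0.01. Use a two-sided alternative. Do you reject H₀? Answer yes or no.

reject H₀: no

SE = σ/√n = 7/√16 = 1.7500
z = (x̄−μ₀)/SE = (39.69−37)/1.7500 = 1.5371
p-value (two-sided) = 0.12426
At α=0.01: p ≥ α → fail to reject H₀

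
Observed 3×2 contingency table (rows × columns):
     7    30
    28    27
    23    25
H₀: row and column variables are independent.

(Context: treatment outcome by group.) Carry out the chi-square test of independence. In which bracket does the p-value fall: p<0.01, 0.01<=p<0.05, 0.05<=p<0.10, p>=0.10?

p-value bracket: p<0.01

Row totals [37, 55, 48], col totals [58, 82], n=140
χ² = (7−15.33)²/15.33 + (30−21.67)²/21.67 + (28−22.79)²/22.79 + (27−32.21)²/32.21 + (23−19.89)²/19.89 + (25−28.11)²/28.11 = 10.5959
df = 2
p-value (upper-tail) = 0.00500
→ bracket: p<0.01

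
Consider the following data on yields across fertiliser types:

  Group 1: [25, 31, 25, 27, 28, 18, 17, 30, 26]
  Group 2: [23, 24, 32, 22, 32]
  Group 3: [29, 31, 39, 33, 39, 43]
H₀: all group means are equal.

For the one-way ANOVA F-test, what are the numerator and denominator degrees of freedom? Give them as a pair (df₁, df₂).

degrees of freedom = [2, 17]

k = 3 groups, N = 20 total
df = (k−1, N−k) = (3−1, 20−3) = (2, 17)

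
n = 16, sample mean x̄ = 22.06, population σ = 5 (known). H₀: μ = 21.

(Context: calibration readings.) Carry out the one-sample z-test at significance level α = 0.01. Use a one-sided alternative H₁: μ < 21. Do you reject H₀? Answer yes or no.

reject H₀: no

SE = σ/√n = 5/√16 = 1.2500
z = (x̄−μ₀)/SE = (22.06−21)/1.2500 = 0.8480
p-value (one-sided, H₁ less) = 0.80178
At α=0.01: p ≥ α → fail to reject H₀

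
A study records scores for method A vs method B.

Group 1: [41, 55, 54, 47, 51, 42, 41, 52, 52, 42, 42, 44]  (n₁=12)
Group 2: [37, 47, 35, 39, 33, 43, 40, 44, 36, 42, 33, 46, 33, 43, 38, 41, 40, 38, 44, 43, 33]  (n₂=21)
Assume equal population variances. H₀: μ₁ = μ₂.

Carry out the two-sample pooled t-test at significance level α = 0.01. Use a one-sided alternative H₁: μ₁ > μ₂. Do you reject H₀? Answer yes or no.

reject H₀: yes

x̄₁=46.917, s₁=5.518, n₁=12
x̄₂=39.429, s₂=4.456, n₂=21
s_p² = [11·5.518² + 20·4.456²]/31 = 23.6148
SE = √(s_p²·(1/12+1/21)) = 1.7585
t = (46.917−39.429)/1.7585 = 4.2582
df = 31
p-value (one-sided, H₁ greater) = 0.00009
At α=0.01: p < α → reject H₀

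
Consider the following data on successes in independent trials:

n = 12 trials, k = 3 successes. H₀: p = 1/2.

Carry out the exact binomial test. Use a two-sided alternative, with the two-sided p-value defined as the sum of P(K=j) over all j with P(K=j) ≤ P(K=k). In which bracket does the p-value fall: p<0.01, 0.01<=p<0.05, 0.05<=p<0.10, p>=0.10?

p-value bracket: p>=0.10

Exact binomial: n=12, k=3, p₀=1/2=0.5000
P(X=j) = C(n,j)·p₀^j·(1−p₀)^(n−j); p = Σ P(X=j) over j with P(X=j) ≤ P(X=3)
p-value (two-sided) = 0.14600
→ bracket: p>=0.10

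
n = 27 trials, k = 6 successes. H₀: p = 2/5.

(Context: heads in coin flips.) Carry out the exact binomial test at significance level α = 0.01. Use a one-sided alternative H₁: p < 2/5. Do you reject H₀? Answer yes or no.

Exact binomial: n=27, k=6, p₀=2/5=0.4000
P(X≤6) from Σ C(n,i)·p₀^i·(1−p₀)^(n−i)
p-value (one-sided, H₁ less) = 0.04209
At α=0.01: p ≥ α → fail to reject H₀

reject H₀: no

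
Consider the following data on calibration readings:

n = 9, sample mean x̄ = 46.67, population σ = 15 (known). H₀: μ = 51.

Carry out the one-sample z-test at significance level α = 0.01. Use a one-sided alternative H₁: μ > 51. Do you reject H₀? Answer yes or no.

reject H₀: no

SE = σ/√n = 15/√9 = 5.0000
z = (x̄−μ₀)/SE = (46.67−51)/5.0000 = -0.8660
p-value (one-sided, H₁ greater) = 0.80675
At α=0.01: p ≥ α → fail to reject H₀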